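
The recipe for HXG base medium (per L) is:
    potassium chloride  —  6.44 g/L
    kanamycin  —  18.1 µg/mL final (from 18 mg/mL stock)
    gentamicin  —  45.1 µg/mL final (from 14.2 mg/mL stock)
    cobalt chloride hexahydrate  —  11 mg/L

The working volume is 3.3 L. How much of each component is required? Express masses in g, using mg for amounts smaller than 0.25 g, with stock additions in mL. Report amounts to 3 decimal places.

Scale factor relative to 1 L: 3.3.
potassium chloride: 6.44 g/L × 3.3 L = 21.252 g
kanamycin: V = C2·V2/C1 = 18.1 µg/mL × 3300 mL ÷ 18000 µg/mL = 3.318 mL
gentamicin: C1V1 = C2V2 → 45.1 µg/mL × 3300 mL ÷ 14200 µg/mL = 10.481 mL
cobalt chloride hexahydrate: 11 mg/L × 3.3 L = 36.300 mg

potassium chloride 21.252 g; kanamycin 3.318 mL; gentamicin 10.481 mL; cobalt chloride hexahydrate 36.300 mg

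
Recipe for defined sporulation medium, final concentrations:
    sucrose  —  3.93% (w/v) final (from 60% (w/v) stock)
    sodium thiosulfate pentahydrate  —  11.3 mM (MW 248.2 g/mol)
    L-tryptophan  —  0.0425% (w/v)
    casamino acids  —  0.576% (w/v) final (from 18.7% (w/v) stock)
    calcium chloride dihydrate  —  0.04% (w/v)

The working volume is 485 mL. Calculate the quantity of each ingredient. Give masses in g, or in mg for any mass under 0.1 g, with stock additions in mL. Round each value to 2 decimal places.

Working volume: 485 mL = 0.485 L.
sucrose: V = C2·V2/C1 = 3.93% ÷ 60% × 485 mL = 31.77 mL
sodium thiosulfate pentahydrate: 11.3 mmol/L × 248.2 g/mol × 0.485 L ÷ 1000 = 1.36 g
L-tryptophan: 0.0425% w/v = 0.425 g/L → 0.425 × 0.485 L = 0.21 g
casamino acids: C1V1 = C2V2 → 0.576% ÷ 18.7% × 485 mL = 14.94 mL
calcium chloride dihydrate: 0.04 g per 100 mL × 485 mL ÷ 100 = 0.19 g

sucrose 31.77 mL; sodium thiosulfate pentahydrate 1.36 g; L-tryptophan 0.21 g; casamino acids 14.94 mL; calcium chloride dihydrate 0.19 g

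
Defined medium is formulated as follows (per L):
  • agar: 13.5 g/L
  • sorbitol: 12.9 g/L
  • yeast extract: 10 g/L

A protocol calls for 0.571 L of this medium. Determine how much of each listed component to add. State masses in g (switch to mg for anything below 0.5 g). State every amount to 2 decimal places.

agar 7.71 g; sorbitol 7.37 g; yeast extract 5.71 g

Working volume: 0.571 L.
agar: 13.5 g/L × 0.571 L = 7.71 g
sorbitol: 12.9 g/L × 0.571 L = 7.37 g
yeast extract: 10 g/L × 0.571 L = 5.71 g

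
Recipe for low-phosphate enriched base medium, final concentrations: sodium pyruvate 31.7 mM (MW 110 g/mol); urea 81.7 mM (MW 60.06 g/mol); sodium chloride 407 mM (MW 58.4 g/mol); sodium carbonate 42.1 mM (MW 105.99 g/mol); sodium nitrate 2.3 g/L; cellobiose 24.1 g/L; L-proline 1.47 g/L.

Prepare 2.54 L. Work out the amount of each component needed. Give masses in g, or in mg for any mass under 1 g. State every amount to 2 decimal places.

Working volume: 2.54 L.
sodium pyruvate: 31.7 mmol/L × 110 g/mol × 2.54 L ÷ 1000 = 8.86 g
urea: 81.7 mmol/L × 60.06 g/mol × 2.54 L ÷ 1000 = 12.46 g
sodium chloride: 407 mmol/L × 58.4 g/mol × 2.54 L ÷ 1000 = 60.37 g
sodium carbonate: 42.1 mmol/L × 105.99 g/mol × 2.54 L ÷ 1000 = 11.33 g
sodium nitrate: 2.3 g/L × 2.54 L = 5.84 g
cellobiose: 24.1 g/L × 2.54 L = 61.21 g
L-proline: 1.47 g/L × 2.54 L = 3.73 g

sodium pyruvate 8.86 g; urea 12.46 g; sodium chloride 60.37 g; sodium carbonate 11.33 g; sodium nitrate 5.84 g; cellobiose 61.21 g; L-proline 3.73 g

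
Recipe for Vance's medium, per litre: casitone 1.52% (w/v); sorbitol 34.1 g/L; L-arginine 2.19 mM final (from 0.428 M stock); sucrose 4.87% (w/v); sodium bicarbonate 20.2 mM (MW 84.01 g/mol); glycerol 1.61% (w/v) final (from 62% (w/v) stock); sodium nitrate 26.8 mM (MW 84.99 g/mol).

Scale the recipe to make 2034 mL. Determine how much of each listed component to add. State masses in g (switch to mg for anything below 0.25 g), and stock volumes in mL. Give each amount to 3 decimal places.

Working volume: 2034 mL = 2.034 L.
casitone: 1.52 g per 100 mL × 2034 mL ÷ 100 = 30.917 g
sorbitol: 34.1 g/L × 2.034 L = 69.359 g
L-arginine: C1V1 = C2V2 → 2.19 mM × 2034 mL ÷ 428 mM = 10.408 mL
sucrose: 4.87% w/v = 48.7 g/L → 48.7 × 2.034 L = 99.056 g
sodium bicarbonate: 20.2 mmol/L × 84.01 g/mol × 2.034 L ÷ 1000 = 3.452 g
glycerol: dilute stock: 1.61% ÷ 62% × 2034 mL = 52.818 mL
sodium nitrate: 26.8 mmol/L × 84.99 g/mol × 2.034 L ÷ 1000 = 4.633 g

casitone 30.917 g; sorbitol 69.359 g; L-arginine 10.408 mL; sucrose 99.056 g; sodium bicarbonate 3.452 g; glycerol 52.818 mL; sodium nitrate 4.633 g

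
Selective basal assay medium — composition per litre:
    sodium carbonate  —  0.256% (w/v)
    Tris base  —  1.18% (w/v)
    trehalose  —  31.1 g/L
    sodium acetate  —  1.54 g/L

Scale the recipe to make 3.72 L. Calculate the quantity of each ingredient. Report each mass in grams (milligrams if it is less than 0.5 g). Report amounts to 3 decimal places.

Working volume: 3.72 L.
sodium carbonate: 0.256% w/v = 2.56 g/L → 2.56 × 3.72 L = 9.523 g
Tris base: 1.18 g per 100 mL × 3720 mL ÷ 100 = 43.896 g
trehalose: 31.1 g/L × 3.72 L = 115.692 g
sodium acetate: 1.54 g/L × 3.72 L = 5.729 g

sodium carbonate 9.523 g; Tris base 43.896 g; trehalose 115.692 g; sodium acetate 5.729 g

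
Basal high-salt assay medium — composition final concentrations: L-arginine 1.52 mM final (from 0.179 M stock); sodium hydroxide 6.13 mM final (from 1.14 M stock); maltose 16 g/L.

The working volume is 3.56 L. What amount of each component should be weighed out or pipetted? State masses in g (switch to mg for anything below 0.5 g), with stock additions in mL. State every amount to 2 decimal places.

L-arginine 30.23 mL; sodium hydroxide 19.14 mL; maltose 56.96 g

Scale factor relative to 1 L: 3.56.
L-arginine: dilute stock: 1.52 mM × 3560 mL ÷ 179 mM = 30.23 mL
sodium hydroxide: C1V1 = C2V2 → 6.13 mM × 3560 mL ÷ 1140 mM = 19.14 mL
maltose: 16 g/L × 3.56 L = 56.96 g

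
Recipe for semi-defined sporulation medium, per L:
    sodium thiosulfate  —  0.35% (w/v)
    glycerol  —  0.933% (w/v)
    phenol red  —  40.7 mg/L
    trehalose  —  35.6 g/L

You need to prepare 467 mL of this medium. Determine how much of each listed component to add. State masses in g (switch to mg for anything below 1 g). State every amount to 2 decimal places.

Target volume = 467 mL = 0.467 L.
sodium thiosulfate: 0.35 g per 100 mL × 467 mL ÷ 100 = 1.63 g
glycerol: 0.933% w/v = 9.33 g/L → 9.33 × 0.467 L = 4.36 g
phenol red: 40.7 mg/L × 0.467 L = 19.01 mg
trehalose: 35.6 g/L × 0.467 L = 16.63 g

sodium thiosulfate 1.63 g; glycerol 4.36 g; phenol red 19.01 mg; trehalose 16.63 g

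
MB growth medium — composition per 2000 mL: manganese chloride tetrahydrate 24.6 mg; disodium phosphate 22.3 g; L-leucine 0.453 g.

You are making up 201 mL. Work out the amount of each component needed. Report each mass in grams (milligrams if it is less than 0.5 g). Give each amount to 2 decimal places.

manganese chloride tetrahydrate 2.47 mg; disodium phosphate 2.24 g; L-leucine 45.53 mg

Scale factor = 201 mL / 2000 mL = 0.1005.
manganese chloride tetrahydrate: 24.6 mg × (201 mL / 2000 mL) = 2.47 mg
disodium phosphate: 22.3 g × (201 mL / 2000 mL) = 2.24 g
L-leucine: 0.453 g × (201 mL / 2000 mL) = 0.0455265 g = 45.53 mg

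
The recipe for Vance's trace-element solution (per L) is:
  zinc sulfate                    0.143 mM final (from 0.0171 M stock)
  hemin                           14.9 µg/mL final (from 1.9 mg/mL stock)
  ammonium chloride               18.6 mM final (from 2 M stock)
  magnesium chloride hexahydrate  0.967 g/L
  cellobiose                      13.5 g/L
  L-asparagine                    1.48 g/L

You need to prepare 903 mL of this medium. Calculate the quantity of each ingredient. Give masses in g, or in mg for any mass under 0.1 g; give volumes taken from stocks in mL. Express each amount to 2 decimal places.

Target volume = 903 mL = 0.903 L.
zinc sulfate: C1V1 = C2V2 → 0.143 mM × 903 mL ÷ 17.1 mM = 7.55 mL
hemin: C1V1 = C2V2 → 14.9 µg/mL × 903 mL ÷ 1900 µg/mL = 7.08 mL
ammonium chloride: dilute stock: 18.6 mM × 903 mL ÷ 2000 mM = 8.40 mL
magnesium chloride hexahydrate: 0.967 g/L × 0.903 L = 0.87 g
cellobiose: 13.5 g/L × 0.903 L = 12.19 g
L-asparagine: 1.48 g/L × 0.903 L = 1.34 g

zinc sulfate 7.55 mL; hemin 7.08 mL; ammonium chloride 8.40 mL; magnesium chloride hexahydrate 0.87 g; cellobiose 12.19 g; L-asparagine 1.34 g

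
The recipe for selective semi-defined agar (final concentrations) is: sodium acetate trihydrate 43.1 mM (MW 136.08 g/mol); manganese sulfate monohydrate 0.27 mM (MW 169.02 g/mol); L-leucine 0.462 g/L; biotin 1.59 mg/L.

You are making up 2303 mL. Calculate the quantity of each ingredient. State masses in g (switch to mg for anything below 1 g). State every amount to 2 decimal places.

sodium acetate trihydrate 13.51 g; manganese sulfate monohydrate 105.10 mg; L-leucine 1.06 g; biotin 3.66 mg

Scale factor relative to 1 L: 2.303.
sodium acetate trihydrate: 43.1 mmol/L × 136.08 g/mol × 2.303 L ÷ 1000 = 13.51 g
manganese sulfate monohydrate: 0.27 mmol/L × 169.02 mg/mmol × 2.303 L = 105.10 mg
L-leucine: 0.462 g/L × 2.303 L = 1.06 g
biotin: 1.59 mg/L × 2.303 L = 3.66 mg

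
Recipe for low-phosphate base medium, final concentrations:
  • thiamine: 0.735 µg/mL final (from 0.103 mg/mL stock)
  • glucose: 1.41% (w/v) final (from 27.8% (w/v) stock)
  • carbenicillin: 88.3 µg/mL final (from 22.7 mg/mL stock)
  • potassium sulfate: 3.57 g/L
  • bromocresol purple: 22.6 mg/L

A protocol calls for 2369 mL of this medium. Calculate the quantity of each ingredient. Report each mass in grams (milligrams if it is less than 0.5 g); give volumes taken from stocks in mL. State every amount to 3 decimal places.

thiamine 16.905 mL; glucose 120.154 mL; carbenicillin 9.215 mL; potassium sulfate 8.457 g; bromocresol purple 53.539 mg

Scale factor relative to 1 L: 2.369.
thiamine: C1V1 = C2V2 → 0.735 µg/mL × 2369 mL ÷ 103 µg/mL = 16.905 mL
glucose: dilute stock: 1.41% ÷ 27.8% × 2369 mL = 120.154 mL
carbenicillin: dilute stock: 88.3 µg/mL × 2369 mL ÷ 22700 µg/mL = 9.215 mL
potassium sulfate: 3.57 g/L × 2.369 L = 8.457 g
bromocresol purple: 22.6 mg/L × 2.369 L = 53.539 mg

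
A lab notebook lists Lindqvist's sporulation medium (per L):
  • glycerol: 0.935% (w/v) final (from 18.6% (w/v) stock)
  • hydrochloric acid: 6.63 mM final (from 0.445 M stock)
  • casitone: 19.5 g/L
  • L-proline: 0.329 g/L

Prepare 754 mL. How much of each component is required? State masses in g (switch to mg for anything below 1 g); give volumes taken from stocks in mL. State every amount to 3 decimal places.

Working volume: 754 mL = 0.754 L.
glycerol: V = C2·V2/C1 = 0.935% ÷ 18.6% × 754 mL = 37.903 mL
hydrochloric acid: dilute stock: 6.63 mM × 754 mL ÷ 445 mM = 11.234 mL
casitone: 19.5 g/L × 0.754 L = 14.703 g
L-proline: 0.329 g/L × 0.754 L = 0.248066 g = 248.066 mg

glycerol 37.903 mL; hydrochloric acid 11.234 mL; casitone 14.703 g; L-proline 248.066 mg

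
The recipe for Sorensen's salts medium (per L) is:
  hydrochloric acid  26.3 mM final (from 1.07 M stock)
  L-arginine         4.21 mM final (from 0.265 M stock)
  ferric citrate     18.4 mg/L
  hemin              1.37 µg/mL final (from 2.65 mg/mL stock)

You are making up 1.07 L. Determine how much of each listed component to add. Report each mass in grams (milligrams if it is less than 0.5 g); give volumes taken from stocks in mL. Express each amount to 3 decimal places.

hydrochloric acid 26.300 mL; L-arginine 16.999 mL; ferric citrate 19.688 mg; hemin 0.553 mL

Working volume: 1.07 L.
hydrochloric acid: C1V1 = C2V2 → 26.3 mM × 1070 mL ÷ 1070 mM = 26.300 mL
L-arginine: V = C2·V2/C1 = 4.21 mM × 1070 mL ÷ 265 mM = 16.999 mL
ferric citrate: 18.4 mg/L × 1.07 L = 19.688 mg
hemin: V = C2·V2/C1 = 1.37 µg/mL × 1070 mL ÷ 2650 µg/mL = 0.553 mL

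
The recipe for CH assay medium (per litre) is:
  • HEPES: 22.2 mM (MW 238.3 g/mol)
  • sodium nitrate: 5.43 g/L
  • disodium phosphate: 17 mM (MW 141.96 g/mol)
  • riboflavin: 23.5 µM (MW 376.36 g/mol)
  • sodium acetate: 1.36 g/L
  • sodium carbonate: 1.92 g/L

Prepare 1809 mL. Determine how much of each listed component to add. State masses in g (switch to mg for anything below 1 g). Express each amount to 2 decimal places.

Scale factor relative to 1 L: 1.809.
HEPES: 22.2 mmol/L × 238.3 g/mol × 1.809 L ÷ 1000 = 9.57 g
sodium nitrate: 5.43 g/L × 1.809 L = 9.82 g
disodium phosphate: 17 mmol/L × 141.96 g/mol × 1.809 L ÷ 1000 = 4.37 g
riboflavin: 23.5 µmol/L × 376.36 g/mol × 1.809 L ÷ 1000 = 16.00 mg
sodium acetate: 1.36 g/L × 1.809 L = 2.46 g
sodium carbonate: 1.92 g/L × 1.809 L = 3.47 g

HEPES 9.57 g; sodium nitrate 9.82 g; disodium phosphate 4.37 g; riboflavin 16.00 mg; sodium acetate 2.46 g; sodium carbonate 3.47 g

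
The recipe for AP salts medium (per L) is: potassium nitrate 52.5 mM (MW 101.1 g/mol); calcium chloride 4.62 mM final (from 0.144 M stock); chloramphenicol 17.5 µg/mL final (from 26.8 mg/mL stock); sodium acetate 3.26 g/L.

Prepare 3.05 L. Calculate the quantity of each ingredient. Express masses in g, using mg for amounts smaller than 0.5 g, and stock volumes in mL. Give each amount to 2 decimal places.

Working volume: 3.05 L.
potassium nitrate: 52.5 mmol/L × 101.1 g/mol × 3.05 L ÷ 1000 = 16.19 g
calcium chloride: dilute stock: 4.62 mM × 3050 mL ÷ 144 mM = 97.85 mL
chloramphenicol: C1V1 = C2V2 → 17.5 µg/mL × 3050 mL ÷ 26800 µg/mL = 1.99 mL
sodium acetate: 3.26 g/L × 3.05 L = 9.94 g

potassium nitrate 16.19 g; calcium chloride 97.85 mL; chloramphenicol 1.99 mL; sodium acetate 9.94 g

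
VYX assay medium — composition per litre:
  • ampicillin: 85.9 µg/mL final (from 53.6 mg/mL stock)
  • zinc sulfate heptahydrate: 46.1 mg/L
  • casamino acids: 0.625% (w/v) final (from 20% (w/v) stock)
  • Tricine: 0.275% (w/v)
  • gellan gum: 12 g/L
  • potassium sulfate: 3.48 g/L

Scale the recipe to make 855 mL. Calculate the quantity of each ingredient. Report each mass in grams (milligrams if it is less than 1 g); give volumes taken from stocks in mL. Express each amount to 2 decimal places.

Working volume: 855 mL = 0.855 L.
ampicillin: dilute stock: 85.9 µg/mL × 855 mL ÷ 53600 µg/mL = 1.37 mL
zinc sulfate heptahydrate: 46.1 mg/L × 0.855 L = 39.42 mg
casamino acids: C1V1 = C2V2 → 0.625% ÷ 20% × 855 mL = 26.72 mL
Tricine: 0.275% w/v = 2.75 g/L → 2.75 × 0.855 L = 2.35 g
gellan gum: 12 g/L × 0.855 L = 10.26 g
potassium sulfate: 3.48 g/L × 0.855 L = 2.98 g

ampicillin 1.37 mL; zinc sulfate heptahydrate 39.42 mg; casamino acids 26.72 mL; Tricine 2.35 g; gellan gum 10.26 g; potassium sulfate 2.98 g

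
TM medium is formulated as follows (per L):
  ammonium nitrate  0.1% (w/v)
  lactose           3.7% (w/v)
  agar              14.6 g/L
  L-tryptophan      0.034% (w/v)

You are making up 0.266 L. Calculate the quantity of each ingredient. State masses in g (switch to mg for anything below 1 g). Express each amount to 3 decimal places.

ammonium nitrate 266.000 mg; lactose 9.842 g; agar 3.884 g; L-tryptophan 90.440 mg

Scale factor relative to 1 L: 0.266.
ammonium nitrate: 0.1% w/v = 1 g/L → 1 × 0.266 L = 0.266 g = 266.000 mg
lactose: 3.7% w/v = 37 g/L → 37 × 0.266 L = 9.842 g
agar: 14.6 g/L × 0.266 L = 3.884 g
L-tryptophan: 0.034 g per 100 mL × 266 mL ÷ 100 = 0.09044 g = 90.440 mg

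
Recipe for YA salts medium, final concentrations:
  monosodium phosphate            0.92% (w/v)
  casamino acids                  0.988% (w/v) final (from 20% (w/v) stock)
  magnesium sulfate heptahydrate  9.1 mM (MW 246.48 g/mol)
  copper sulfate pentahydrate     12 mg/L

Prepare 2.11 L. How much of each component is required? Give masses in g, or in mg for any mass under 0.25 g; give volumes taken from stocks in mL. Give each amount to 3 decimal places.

Scale factor relative to 1 L: 2.11.
monosodium phosphate: 0.92% w/v = 9.2 g/L → 9.2 × 2.11 L = 19.412 g
casamino acids: dilute stock: 0.988% ÷ 20% × 2110 mL = 104.234 mL
magnesium sulfate heptahydrate: 9.1 mmol/L × 246.48 g/mol × 2.11 L ÷ 1000 = 4.733 g
copper sulfate pentahydrate: 12 mg/L × 2.11 L = 25.320 mg

monosodium phosphate 19.412 g; casamino acids 104.234 mL; magnesium sulfate heptahydrate 4.733 g; copper sulfate pentahydrate 25.320 mg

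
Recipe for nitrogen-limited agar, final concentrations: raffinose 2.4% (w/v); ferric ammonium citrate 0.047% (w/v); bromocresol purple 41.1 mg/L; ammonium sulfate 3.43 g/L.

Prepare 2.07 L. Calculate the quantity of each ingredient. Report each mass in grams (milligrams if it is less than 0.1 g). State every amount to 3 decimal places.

raffinose 49.680 g; ferric ammonium citrate 0.973 g; bromocresol purple 85.077 mg; ammonium sulfate 7.100 g

Working volume: 2.07 L.
raffinose: 2.4 g per 100 mL × 2070 mL ÷ 100 = 49.680 g
ferric ammonium citrate: 0.047 g per 100 mL × 2070 mL ÷ 100 = 0.973 g
bromocresol purple: 41.1 mg/L × 2.07 L = 85.077 mg
ammonium sulfate: 3.43 g/L × 2.07 L = 7.100 g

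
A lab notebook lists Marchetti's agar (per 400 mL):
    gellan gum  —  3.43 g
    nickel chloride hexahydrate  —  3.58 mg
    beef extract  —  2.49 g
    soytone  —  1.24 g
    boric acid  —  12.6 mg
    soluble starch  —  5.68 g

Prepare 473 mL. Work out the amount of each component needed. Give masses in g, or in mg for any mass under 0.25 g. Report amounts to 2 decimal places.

Ratio of target to recipe volume: 473 / 400 = 1.1825.
gellan gum: 3.43 g × (473 mL / 400 mL) = 4.06 g
nickel chloride hexahydrate: 3.58 mg × (473 mL / 400 mL) = 4.23 mg
beef extract: 2.49 g × (473 mL / 400 mL) = 2.94 g
soytone: 1.24 g × (473 mL / 400 mL) = 1.47 g
boric acid: 12.6 mg × (473 mL / 400 mL) = 14.90 mg
soluble starch: 5.68 g × (473 mL / 400 mL) = 6.72 g

gellan gum 4.06 g; nickel chloride hexahydrate 4.23 mg; beef extract 2.94 g; soytone 1.47 g; boric acid 14.90 mg; soluble starch 6.72 g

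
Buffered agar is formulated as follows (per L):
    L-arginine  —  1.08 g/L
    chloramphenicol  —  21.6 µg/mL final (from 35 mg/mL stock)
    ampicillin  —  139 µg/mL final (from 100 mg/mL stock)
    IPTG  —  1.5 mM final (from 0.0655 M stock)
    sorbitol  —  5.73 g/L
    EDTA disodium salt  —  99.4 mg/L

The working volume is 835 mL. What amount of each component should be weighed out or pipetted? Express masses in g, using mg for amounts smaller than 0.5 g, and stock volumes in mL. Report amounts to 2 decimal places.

L-arginine 0.90 g; chloramphenicol 0.52 mL; ampicillin 1.16 mL; IPTG 19.12 mL; sorbitol 4.78 g; EDTA disodium salt 83.00 mg

Target volume = 835 mL = 0.835 L.
L-arginine: 1.08 g/L × 0.835 L = 0.90 g
chloramphenicol: V = C2·V2/C1 = 21.6 µg/mL × 835 mL ÷ 35000 µg/mL = 0.52 mL
ampicillin: C1V1 = C2V2 → 139 µg/mL × 835 mL ÷ 100000 µg/mL = 1.16 mL
IPTG: C1V1 = C2V2 → 1.5 mM × 835 mL ÷ 65.5 mM = 19.12 mL
sorbitol: 5.73 g/L × 0.835 L = 4.78 g
EDTA disodium salt: 99.4 mg/L × 0.835 L = 83.00 mg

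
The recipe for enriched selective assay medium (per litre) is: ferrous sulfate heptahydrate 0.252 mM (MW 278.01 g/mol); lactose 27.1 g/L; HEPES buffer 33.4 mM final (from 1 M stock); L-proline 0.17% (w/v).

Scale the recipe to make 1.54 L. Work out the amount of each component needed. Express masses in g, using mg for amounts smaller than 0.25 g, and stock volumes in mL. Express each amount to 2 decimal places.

ferrous sulfate heptahydrate 107.89 mg; lactose 41.73 g; HEPES buffer 51.44 mL; L-proline 2.62 g

Working volume: 1.54 L.
ferrous sulfate heptahydrate: 0.252 mmol/L × 278.01 mg/mmol × 1.54 L = 107.89 mg
lactose: 27.1 g/L × 1.54 L = 41.73 g
HEPES buffer: dilute stock: 33.4 mM × 1540 mL ÷ 1000 mM = 51.44 mL
L-proline: 0.17 g per 100 mL × 1540 mL ÷ 100 = 2.62 g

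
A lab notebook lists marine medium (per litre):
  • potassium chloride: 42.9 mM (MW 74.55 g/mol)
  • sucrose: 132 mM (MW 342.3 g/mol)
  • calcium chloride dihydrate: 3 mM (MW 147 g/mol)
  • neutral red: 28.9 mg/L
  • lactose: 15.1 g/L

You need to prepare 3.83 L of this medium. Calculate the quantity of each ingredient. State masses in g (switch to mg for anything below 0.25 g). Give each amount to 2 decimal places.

potassium chloride 12.25 g; sucrose 173.05 g; calcium chloride dihydrate 1.69 g; neutral red 110.69 mg; lactose 57.83 g

Working volume: 3.83 L.
potassium chloride: 42.9 mmol/L × 74.55 g/mol × 3.83 L ÷ 1000 = 12.25 g
sucrose: 132 mmol/L × 342.3 g/mol × 3.83 L ÷ 1000 = 173.05 g
calcium chloride dihydrate: 3 mmol/L × 147 g/mol × 3.83 L ÷ 1000 = 1.69 g
neutral red: 28.9 mg/L × 3.83 L = 110.69 mg
lactose: 15.1 g/L × 3.83 L = 57.83 g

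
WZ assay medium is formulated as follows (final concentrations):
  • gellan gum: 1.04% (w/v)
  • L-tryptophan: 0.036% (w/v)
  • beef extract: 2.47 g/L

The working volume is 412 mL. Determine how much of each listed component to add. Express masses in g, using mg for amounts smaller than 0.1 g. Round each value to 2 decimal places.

gellan gum 4.28 g; L-tryptophan 0.15 g; beef extract 1.02 g

Working volume: 412 mL = 0.412 L.
gellan gum: 1.04% w/v = 10.4 g/L → 10.4 × 0.412 L = 4.28 g
L-tryptophan: 0.036% w/v = 0.36 g/L → 0.36 × 0.412 L = 0.15 g
beef extract: 2.47 g/L × 0.412 L = 1.02 g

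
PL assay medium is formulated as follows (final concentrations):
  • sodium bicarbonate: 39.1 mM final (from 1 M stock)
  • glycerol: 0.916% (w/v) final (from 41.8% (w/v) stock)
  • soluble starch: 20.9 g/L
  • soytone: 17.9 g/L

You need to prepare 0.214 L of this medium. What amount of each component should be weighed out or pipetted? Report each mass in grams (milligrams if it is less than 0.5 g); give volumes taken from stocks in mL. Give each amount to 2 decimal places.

Working volume: 0.214 L.
sodium bicarbonate: V = C2·V2/C1 = 39.1 mM × 214 mL ÷ 1000 mM = 8.37 mL
glycerol: V = C2·V2/C1 = 0.916% ÷ 41.8% × 214 mL = 4.69 mL
soluble starch: 20.9 g/L × 0.214 L = 4.47 g
soytone: 17.9 g/L × 0.214 L = 3.83 g

sodium bicarbonate 8.37 mL; glycerol 4.69 mL; soluble starch 4.47 g; soytone 3.83 g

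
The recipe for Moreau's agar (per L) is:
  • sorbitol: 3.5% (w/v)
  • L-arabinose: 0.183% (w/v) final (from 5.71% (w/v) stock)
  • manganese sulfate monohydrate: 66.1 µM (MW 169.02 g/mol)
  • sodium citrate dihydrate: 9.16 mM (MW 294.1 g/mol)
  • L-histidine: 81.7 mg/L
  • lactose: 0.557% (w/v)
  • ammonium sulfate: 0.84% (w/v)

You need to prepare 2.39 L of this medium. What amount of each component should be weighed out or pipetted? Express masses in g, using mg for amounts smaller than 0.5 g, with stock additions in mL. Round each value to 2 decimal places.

Scale factor relative to 1 L: 2.39.
sorbitol: 3.5% w/v = 35 g/L → 35 × 2.39 L = 83.65 g
L-arabinose: dilute stock: 0.183% ÷ 5.71% × 2390 mL = 76.60 mL
manganese sulfate monohydrate: 66.1 µmol/L × 169.02 g/mol × 2.39 L ÷ 1000 = 26.70 mg
sodium citrate dihydrate: 9.16 mmol/L × 294.1 g/mol × 2.39 L ÷ 1000 = 6.44 g
L-histidine: 81.7 mg/L × 2.39 L = 195.26 mg
lactose: 0.557% w/v = 5.57 g/L → 5.57 × 2.39 L = 13.31 g
ammonium sulfate: 0.84 g per 100 mL × 2390 mL ÷ 100 = 20.08 g

sorbitol 83.65 g; L-arabinose 76.60 mL; manganese sulfate monohydrate 26.70 mg; sodium citrate dihydrate 6.44 g; L-histidine 195.26 mg; lactose 13.31 g; ammonium sulfate 20.08 g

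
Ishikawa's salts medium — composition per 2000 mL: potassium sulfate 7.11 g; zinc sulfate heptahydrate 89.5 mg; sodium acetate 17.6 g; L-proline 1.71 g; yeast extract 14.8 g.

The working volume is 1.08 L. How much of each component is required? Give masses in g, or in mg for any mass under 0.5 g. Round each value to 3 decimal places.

Ratio of target to recipe volume: 1080 / 2000 = 0.54.
potassium sulfate: 7.11 g × (1080 mL / 2000 mL) = 3.839 g
zinc sulfate heptahydrate: 89.5 mg × (1080 mL / 2000 mL) = 48.330 mg
sodium acetate: 17.6 g × (1080 mL / 2000 mL) = 9.504 g
L-proline: 1.71 g × (1080 mL / 2000 mL) = 0.923 g
yeast extract: 14.8 g × (1080 mL / 2000 mL) = 7.992 g

potassium sulfate 3.839 g; zinc sulfate heptahydrate 48.330 mg; sodium acetate 9.504 g; L-proline 0.923 g; yeast extract 7.992 g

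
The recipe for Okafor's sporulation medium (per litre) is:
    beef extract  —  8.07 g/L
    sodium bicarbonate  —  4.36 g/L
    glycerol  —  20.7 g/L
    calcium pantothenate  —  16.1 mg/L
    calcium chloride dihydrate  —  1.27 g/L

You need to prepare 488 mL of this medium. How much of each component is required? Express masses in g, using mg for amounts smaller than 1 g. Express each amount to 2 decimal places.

beef extract 3.94 g; sodium bicarbonate 2.13 g; glycerol 10.10 g; calcium pantothenate 7.86 mg; calcium chloride dihydrate 619.76 mg

Scale factor relative to 1 L: 0.488.
beef extract: 8.07 g/L × 0.488 L = 3.94 g
sodium bicarbonate: 4.36 g/L × 0.488 L = 2.13 g
glycerol: 20.7 g/L × 0.488 L = 10.10 g
calcium pantothenate: 16.1 mg/L × 0.488 L = 7.86 mg
calcium chloride dihydrate: 1.27 g/L × 0.488 L = 0.61976 g = 619.76 mg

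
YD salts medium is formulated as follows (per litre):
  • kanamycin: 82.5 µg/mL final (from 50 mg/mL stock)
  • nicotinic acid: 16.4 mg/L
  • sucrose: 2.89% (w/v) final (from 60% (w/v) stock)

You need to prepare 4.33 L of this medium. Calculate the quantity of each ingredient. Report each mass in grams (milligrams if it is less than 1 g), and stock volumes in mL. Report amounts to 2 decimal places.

kanamycin 7.14 mL; nicotinic acid 71.01 mg; sucrose 208.56 mL

Working volume: 4.33 L.
kanamycin: C1V1 = C2V2 → 82.5 µg/mL × 4330 mL ÷ 50000 µg/mL = 7.14 mL
nicotinic acid: 16.4 mg/L × 4.33 L = 71.01 mg
sucrose: dilute stock: 2.89% ÷ 60% × 4330 mL = 208.56 mL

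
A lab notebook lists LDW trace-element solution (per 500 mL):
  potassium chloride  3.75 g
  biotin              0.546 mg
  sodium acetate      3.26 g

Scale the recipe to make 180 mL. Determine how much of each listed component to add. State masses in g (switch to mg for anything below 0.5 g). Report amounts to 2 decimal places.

potassium chloride 1.35 g; biotin 0.20 mg; sodium acetate 1.17 g

Scale factor = 180 mL / 500 mL = 0.36.
potassium chloride: 3.75 g × (180 mL / 500 mL) = 1.35 g
biotin: 0.546 mg × (180 mL / 500 mL) = 0.20 mg
sodium acetate: 3.26 g × (180 mL / 500 mL) = 1.17 g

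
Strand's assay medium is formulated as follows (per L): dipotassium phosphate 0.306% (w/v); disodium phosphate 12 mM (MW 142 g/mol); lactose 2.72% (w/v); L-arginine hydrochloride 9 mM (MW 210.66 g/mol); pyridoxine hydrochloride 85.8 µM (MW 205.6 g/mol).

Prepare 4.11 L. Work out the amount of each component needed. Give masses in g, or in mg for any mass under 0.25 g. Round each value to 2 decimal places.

dipotassium phosphate 12.58 g; disodium phosphate 7.00 g; lactose 111.79 g; L-arginine hydrochloride 7.79 g; pyridoxine hydrochloride 72.50 mg

Working volume: 4.11 L.
dipotassium phosphate: 0.306 g per 100 mL × 4110 mL ÷ 100 = 12.58 g
disodium phosphate: 12 mmol/L × 142 g/mol × 4.11 L ÷ 1000 = 7.00 g
lactose: 2.72% w/v = 27.2 g/L → 27.2 × 4.11 L = 111.79 g
L-arginine hydrochloride: 9 mmol/L × 210.66 g/mol × 4.11 L ÷ 1000 = 7.79 g
pyridoxine hydrochloride: 85.8 µmol/L × 205.6 g/mol × 4.11 L ÷ 1000 = 72.50 mg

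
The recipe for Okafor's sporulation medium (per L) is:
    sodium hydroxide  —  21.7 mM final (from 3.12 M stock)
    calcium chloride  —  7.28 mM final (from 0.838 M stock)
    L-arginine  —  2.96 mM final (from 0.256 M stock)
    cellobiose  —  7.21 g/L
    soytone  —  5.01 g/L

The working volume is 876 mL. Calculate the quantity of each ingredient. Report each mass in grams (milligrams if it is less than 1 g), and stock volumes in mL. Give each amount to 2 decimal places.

Scale factor relative to 1 L: 0.876.
sodium hydroxide: V = C2·V2/C1 = 21.7 mM × 876 mL ÷ 3120 mM = 6.09 mL
calcium chloride: V = C2·V2/C1 = 7.28 mM × 876 mL ÷ 838 mM = 7.61 mL
L-arginine: C1V1 = C2V2 → 2.96 mM × 876 mL ÷ 256 mM = 10.13 mL
cellobiose: 7.21 g/L × 0.876 L = 6.32 g
soytone: 5.01 g/L × 0.876 L = 4.39 g

sodium hydroxide 6.09 mL; calcium chloride 7.61 mL; L-arginine 10.13 mL; cellobiose 6.32 g; soytone 4.39 g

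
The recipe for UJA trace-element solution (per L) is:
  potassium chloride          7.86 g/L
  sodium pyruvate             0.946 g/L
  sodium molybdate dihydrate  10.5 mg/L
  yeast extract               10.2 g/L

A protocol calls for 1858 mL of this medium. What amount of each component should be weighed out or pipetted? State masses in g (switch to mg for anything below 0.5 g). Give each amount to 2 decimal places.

potassium chloride 14.60 g; sodium pyruvate 1.76 g; sodium molybdate dihydrate 19.51 mg; yeast extract 18.95 g

Target volume = 1858 mL = 1.858 L.
potassium chloride: 7.86 g/L × 1.858 L = 14.60 g
sodium pyruvate: 0.946 g/L × 1.858 L = 1.76 g
sodium molybdate dihydrate: 10.5 mg/L × 1.858 L = 19.51 mg
yeast extract: 10.2 g/L × 1.858 L = 18.95 g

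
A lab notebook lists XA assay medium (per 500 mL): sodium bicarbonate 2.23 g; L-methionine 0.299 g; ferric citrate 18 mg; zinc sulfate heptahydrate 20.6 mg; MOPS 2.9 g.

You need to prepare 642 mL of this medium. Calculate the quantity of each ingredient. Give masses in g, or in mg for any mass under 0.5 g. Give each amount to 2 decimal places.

Scale factor = 642 mL / 500 mL = 1.284.
sodium bicarbonate: 2.23 g × (642 mL / 500 mL) = 2.86 g
L-methionine: 0.299 g × (642 mL / 500 mL) = 0.383916 g = 383.92 mg
ferric citrate: 18 mg × (642 mL / 500 mL) = 23.11 mg
zinc sulfate heptahydrate: 20.6 mg × (642 mL / 500 mL) = 26.45 mg
MOPS: 2.9 g × (642 mL / 500 mL) = 3.72 g

sodium bicarbonate 2.86 g; L-methionine 383.92 mg; ferric citrate 23.11 mg; zinc sulfate heptahydrate 26.45 mg; MOPS 3.72 g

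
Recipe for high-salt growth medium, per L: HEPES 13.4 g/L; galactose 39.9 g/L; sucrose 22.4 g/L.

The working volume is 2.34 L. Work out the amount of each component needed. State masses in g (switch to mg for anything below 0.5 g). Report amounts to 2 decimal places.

HEPES 31.36 g; galactose 93.37 g; sucrose 52.42 g

Working volume: 2.34 L.
HEPES: 13.4 g/L × 2.34 L = 31.36 g
galactose: 39.9 g/L × 2.34 L = 93.37 g
sucrose: 22.4 g/L × 2.34 L = 52.42 g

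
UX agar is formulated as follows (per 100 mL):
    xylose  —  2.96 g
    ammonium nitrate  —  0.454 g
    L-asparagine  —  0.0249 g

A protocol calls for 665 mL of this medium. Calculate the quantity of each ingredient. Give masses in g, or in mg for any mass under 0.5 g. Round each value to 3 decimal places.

Ratio of target to recipe volume: 665 / 100 = 6.65.
xylose: 2.96 g × (665 mL / 100 mL) = 19.684 g
ammonium nitrate: 0.454 g × (665 mL / 100 mL) = 3.019 g
L-asparagine: 0.0249 g × (665 mL / 100 mL) = 0.165585 g = 165.585 mg

xylose 19.684 g; ammonium nitrate 3.019 g; L-asparagine 165.585 mg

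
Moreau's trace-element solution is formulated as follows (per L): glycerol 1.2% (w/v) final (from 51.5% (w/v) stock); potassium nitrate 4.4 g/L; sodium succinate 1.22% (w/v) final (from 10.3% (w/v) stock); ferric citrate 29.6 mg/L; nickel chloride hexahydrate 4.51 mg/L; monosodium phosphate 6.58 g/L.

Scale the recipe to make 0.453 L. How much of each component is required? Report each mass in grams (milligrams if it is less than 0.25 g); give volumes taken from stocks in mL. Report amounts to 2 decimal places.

Scale factor relative to 1 L: 0.453.
glycerol: V = C2·V2/C1 = 1.2% ÷ 51.5% × 453 mL = 10.56 mL
potassium nitrate: 4.4 g/L × 0.453 L = 1.99 g
sodium succinate: V = C2·V2/C1 = 1.22% ÷ 10.3% × 453 mL = 53.66 mL
ferric citrate: 29.6 mg/L × 0.453 L = 13.41 mg
nickel chloride hexahydrate: 4.51 mg/L × 0.453 L = 2.04 mg
monosodium phosphate: 6.58 g/L × 0.453 L = 2.98 g

glycerol 10.56 mL; potassium nitrate 1.99 g; sodium succinate 53.66 mL; ferric citrate 13.41 mg; nickel chloride hexahydrate 2.04 mg; monosodium phosphate 2.98 g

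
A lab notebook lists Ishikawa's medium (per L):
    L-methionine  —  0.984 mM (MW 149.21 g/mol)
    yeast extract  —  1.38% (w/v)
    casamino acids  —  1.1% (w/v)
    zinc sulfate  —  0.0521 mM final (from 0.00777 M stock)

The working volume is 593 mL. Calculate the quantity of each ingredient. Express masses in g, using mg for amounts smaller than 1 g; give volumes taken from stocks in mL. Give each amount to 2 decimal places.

Scale factor relative to 1 L: 0.593.
L-methionine: 0.984 mmol/L × 149.21 mg/mmol × 0.593 L = 87.07 mg
yeast extract: 1.38 g per 100 mL × 593 mL ÷ 100 = 8.18 g
casamino acids: 1.1 g per 100 mL × 593 mL ÷ 100 = 6.52 g
zinc sulfate: dilute stock: 0.0521 mM × 593 mL ÷ 7.77 mM = 3.98 mL

L-methionine 87.07 mg; yeast extract 8.18 g; casamino acids 6.52 g; zinc sulfate 3.98 mL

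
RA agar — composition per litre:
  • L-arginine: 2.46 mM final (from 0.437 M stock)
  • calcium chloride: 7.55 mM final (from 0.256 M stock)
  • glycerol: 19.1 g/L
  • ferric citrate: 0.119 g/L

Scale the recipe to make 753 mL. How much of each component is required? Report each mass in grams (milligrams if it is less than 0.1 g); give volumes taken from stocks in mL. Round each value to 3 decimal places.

Scale factor relative to 1 L: 0.753.
L-arginine: dilute stock: 2.46 mM × 753 mL ÷ 437 mM = 4.239 mL
calcium chloride: C1V1 = C2V2 → 7.55 mM × 753 mL ÷ 256 mM = 22.208 mL
glycerol: 19.1 g/L × 0.753 L = 14.382 g
ferric citrate: 0.119 g/L × 0.753 L = 0.089607 g = 89.607 mg

L-arginine 4.239 mL; calcium chloride 22.208 mL; glycerol 14.382 g; ferric citrate 89.607 mg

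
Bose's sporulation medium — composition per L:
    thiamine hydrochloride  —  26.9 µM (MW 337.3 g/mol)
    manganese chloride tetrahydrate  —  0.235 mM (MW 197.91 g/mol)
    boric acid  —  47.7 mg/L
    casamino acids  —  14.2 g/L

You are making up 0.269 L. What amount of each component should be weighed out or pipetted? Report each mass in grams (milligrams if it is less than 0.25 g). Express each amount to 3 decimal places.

Working volume: 0.269 L.
thiamine hydrochloride: 26.9 µmol/L × 337.3 g/mol × 0.269 L ÷ 1000 = 2.441 mg
manganese chloride tetrahydrate: 0.235 mmol/L × 197.91 mg/mmol × 0.269 L = 12.511 mg
boric acid: 47.7 mg/L × 0.269 L = 12.831 mg
casamino acids: 14.2 g/L × 0.269 L = 3.820 g

thiamine hydrochloride 2.441 mg; manganese chloride tetrahydrate 12.511 mg; boric acid 12.831 mg; casamino acids 3.820 g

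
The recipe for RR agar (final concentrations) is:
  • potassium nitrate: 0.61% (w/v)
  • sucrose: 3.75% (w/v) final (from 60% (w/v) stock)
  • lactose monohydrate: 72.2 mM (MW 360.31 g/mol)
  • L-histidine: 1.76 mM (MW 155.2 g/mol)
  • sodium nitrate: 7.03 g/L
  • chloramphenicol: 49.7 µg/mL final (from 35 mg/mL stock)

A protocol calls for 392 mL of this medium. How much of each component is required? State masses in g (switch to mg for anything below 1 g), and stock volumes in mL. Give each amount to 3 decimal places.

Working volume: 392 mL = 0.392 L.
potassium nitrate: 0.61% w/v = 6.1 g/L → 6.1 × 0.392 L = 2.391 g
sucrose: C1V1 = C2V2 → 3.75% ÷ 60% × 392 mL = 24.500 mL
lactose monohydrate: 72.2 mmol/L × 360.31 g/mol × 0.392 L ÷ 1000 = 10.198 g
L-histidine: 1.76 mmol/L × 155.2 mg/mmol × 0.392 L = 107.076 mg
sodium nitrate: 7.03 g/L × 0.392 L = 2.756 g
chloramphenicol: C1V1 = C2V2 → 49.7 µg/mL × 392 mL ÷ 35000 µg/mL = 0.557 mL

potassium nitrate 2.391 g; sucrose 24.500 mL; lactose monohydrate 10.198 g; L-histidine 107.076 mg; sodium nitrate 2.756 g; chloramphenicol 0.557 mL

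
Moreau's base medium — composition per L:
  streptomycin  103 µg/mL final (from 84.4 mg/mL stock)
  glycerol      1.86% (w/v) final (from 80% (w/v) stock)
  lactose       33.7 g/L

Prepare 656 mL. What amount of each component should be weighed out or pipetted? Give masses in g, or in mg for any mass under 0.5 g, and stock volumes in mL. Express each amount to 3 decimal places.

streptomycin 0.801 mL; glycerol 15.252 mL; lactose 22.107 g

Scale factor relative to 1 L: 0.656.
streptomycin: V = C2·V2/C1 = 103 µg/mL × 656 mL ÷ 84400 µg/mL = 0.801 mL
glycerol: V = C2·V2/C1 = 1.86% ÷ 80% × 656 mL = 15.252 mL
lactose: 33.7 g/L × 0.656 L = 22.107 g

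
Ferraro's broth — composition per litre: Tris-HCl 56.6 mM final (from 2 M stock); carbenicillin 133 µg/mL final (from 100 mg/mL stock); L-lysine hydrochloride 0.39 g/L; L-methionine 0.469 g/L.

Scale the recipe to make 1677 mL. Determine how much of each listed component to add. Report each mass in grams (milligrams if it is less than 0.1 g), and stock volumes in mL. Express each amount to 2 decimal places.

Working volume: 1677 mL = 1.677 L.
Tris-HCl: C1V1 = C2V2 → 56.6 mM × 1677 mL ÷ 2000 mM = 47.46 mL
carbenicillin: C1V1 = C2V2 → 133 µg/mL × 1677 mL ÷ 100000 µg/mL = 2.23 mL
L-lysine hydrochloride: 0.39 g/L × 1.677 L = 0.65 g
L-methionine: 0.469 g/L × 1.677 L = 0.79 g

Tris-HCl 47.46 mL; carbenicillin 2.23 mL; L-lysine hydrochloride 0.65 g; L-methionine 0.79 g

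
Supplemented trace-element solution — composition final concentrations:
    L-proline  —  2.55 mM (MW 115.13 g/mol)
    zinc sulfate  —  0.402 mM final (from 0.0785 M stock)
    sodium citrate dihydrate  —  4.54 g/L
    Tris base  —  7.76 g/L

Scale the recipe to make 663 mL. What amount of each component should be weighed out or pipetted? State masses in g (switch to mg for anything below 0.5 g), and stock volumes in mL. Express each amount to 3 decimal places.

Target volume = 663 mL = 0.663 L.
L-proline: 2.55 mmol/L × 115.13 mg/mmol × 0.663 L = 194.645 mg
zinc sulfate: dilute stock: 0.402 mM × 663 mL ÷ 78.5 mM = 3.395 mL
sodium citrate dihydrate: 4.54 g/L × 0.663 L = 3.010 g
Tris base: 7.76 g/L × 0.663 L = 5.145 g

L-proline 194.645 mg; zinc sulfate 3.395 mL; sodium citrate dihydrate 3.010 g; Tris base 5.145 g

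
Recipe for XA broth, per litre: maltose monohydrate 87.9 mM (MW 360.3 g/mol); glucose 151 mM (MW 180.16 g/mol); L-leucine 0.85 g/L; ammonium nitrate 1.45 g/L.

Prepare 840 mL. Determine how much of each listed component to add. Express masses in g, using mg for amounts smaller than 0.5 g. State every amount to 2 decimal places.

Scale factor relative to 1 L: 0.84.
maltose monohydrate: 87.9 mmol/L × 360.3 g/mol × 0.84 L ÷ 1000 = 26.60 g
glucose: 151 mmol/L × 180.16 g/mol × 0.84 L ÷ 1000 = 22.85 g
L-leucine: 0.85 g/L × 0.84 L = 0.71 g
ammonium nitrate: 1.45 g/L × 0.84 L = 1.22 g

maltose monohydrate 26.60 g; glucose 22.85 g; L-leucine 0.71 g; ammonium nitrate 1.22 g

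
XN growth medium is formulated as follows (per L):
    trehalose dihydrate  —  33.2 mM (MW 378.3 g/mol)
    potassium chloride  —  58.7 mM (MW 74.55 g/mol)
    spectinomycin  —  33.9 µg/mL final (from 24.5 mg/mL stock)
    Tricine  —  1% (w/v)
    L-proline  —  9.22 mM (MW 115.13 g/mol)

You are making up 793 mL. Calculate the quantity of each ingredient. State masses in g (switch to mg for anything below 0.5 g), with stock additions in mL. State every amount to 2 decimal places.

trehalose dihydrate 9.96 g; potassium chloride 3.47 g; spectinomycin 1.10 mL; Tricine 7.93 g; L-proline 0.84 g

Target volume = 793 mL = 0.793 L.
trehalose dihydrate: 33.2 mmol/L × 378.3 g/mol × 0.793 L ÷ 1000 = 9.96 g
potassium chloride: 58.7 mmol/L × 74.55 g/mol × 0.793 L ÷ 1000 = 3.47 g
spectinomycin: C1V1 = C2V2 → 33.9 µg/mL × 793 mL ÷ 24500 µg/mL = 1.10 mL
Tricine: 1% w/v = 10 g/L → 10 × 0.793 L = 7.93 g
L-proline: 9.22 mmol/L × 115.13 g/mol × 0.793 L ÷ 1000 = 0.84 g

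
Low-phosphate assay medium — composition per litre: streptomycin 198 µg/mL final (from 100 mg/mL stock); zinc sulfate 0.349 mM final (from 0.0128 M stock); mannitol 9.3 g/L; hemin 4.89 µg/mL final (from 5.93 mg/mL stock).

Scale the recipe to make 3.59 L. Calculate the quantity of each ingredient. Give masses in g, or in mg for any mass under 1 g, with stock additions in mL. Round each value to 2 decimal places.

Working volume: 3.59 L.
streptomycin: dilute stock: 198 µg/mL × 3590 mL ÷ 100000 µg/mL = 7.11 mL
zinc sulfate: dilute stock: 0.349 mM × 3590 mL ÷ 12.8 mM = 97.88 mL
mannitol: 9.3 g/L × 3.59 L = 33.39 g
hemin: dilute stock: 4.89 µg/mL × 3590 mL ÷ 5930 µg/mL = 2.96 mL

streptomycin 7.11 mL; zinc sulfate 97.88 mL; mannitol 33.39 g; hemin 2.96 mL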